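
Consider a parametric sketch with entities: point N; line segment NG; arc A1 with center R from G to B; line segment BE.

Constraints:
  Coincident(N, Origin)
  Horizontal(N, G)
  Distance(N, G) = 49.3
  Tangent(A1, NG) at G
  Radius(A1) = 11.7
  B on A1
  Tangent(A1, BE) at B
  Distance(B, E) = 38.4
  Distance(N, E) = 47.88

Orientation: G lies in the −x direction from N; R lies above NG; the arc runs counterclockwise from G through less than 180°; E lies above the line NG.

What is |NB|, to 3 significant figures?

39.2

N is at the origin; NG is horizontal with |NG| = 49.3 and G on the −x side, so G = (-49.3, 0.00). A1 meets NG tangentially, so RG is at right angles to NG, so R = G + (0, 11.7) = (-49.3, 11.7). Since RB ⟂ BE (tangency), |RE| = √(11.7² + 38.4²) = 40.1 regardless of where B sits on A1. So E lies on both circle(N, 47.88) and circle(R, 40.1); the above-NG intersection is E = (-23.0, 42.0). B is the foot of the tangent from E: B = (-38.6, 6.94).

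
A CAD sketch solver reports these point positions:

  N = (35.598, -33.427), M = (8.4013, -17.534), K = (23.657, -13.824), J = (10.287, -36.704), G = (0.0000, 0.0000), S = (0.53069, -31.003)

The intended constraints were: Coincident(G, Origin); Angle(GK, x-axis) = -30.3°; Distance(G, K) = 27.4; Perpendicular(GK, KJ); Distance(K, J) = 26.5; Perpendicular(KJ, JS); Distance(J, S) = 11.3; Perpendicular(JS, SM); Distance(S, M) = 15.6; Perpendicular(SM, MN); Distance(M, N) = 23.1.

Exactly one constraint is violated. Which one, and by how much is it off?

Distance(M, N) = 23.1 — off by 8.40.

G = (0.00, 0.00) ✓; GK at -30.30° ✓; |GK| = 27.40 ✓; ∠(GK, KJ) = 90.00° ✓; |KJ| = 26.50 ✓; ∠(KJ, JS) = 90.00° ✓; |JS| = 11.30 ✓; ∠(JS, SM) = 90.00° ✓; |SM| = 15.60 ✓; ∠(SM, MN) = 90.00° ✓; |MN| = 31.50 ✗.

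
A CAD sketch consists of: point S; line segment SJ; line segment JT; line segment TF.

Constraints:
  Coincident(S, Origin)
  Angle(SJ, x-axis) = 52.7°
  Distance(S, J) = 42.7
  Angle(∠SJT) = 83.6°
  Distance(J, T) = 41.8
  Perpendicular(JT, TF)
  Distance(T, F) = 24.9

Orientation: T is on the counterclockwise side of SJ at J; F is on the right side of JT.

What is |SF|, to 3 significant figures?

76.8

S is at the origin; SJ runs at 52.7° with length 42.7, so J = 42.7·(cos 52.7°, sin 52.7°) = (25.9, 34.0). ∠SJT = 83.6°, so JT runs at 52.7° + (180° − 83.6°) = 149° from the x-axis; with |JT| = 41.8, T = J + 41.8·(cos 149°, sin 149°) = (-9.99, 55.4). JT ⟂ TF; with |TF| = 24.9 on the right of JT, F = T + 24.9·(0.514, 0.858) = (2.80, 76.8). Then |SF| = |F − S| = 76.8.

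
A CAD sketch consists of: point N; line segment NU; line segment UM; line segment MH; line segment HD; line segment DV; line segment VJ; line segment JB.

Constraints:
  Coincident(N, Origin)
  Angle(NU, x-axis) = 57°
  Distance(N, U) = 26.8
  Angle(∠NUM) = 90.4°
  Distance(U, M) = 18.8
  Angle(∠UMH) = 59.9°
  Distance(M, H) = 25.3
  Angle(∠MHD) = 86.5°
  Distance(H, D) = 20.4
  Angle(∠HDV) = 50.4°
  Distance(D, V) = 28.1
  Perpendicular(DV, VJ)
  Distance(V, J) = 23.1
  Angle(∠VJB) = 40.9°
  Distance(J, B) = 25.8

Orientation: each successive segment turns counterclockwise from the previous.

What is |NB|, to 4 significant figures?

16.03

N is at the origin; NU runs at 57.0° with length 26.8, so U = (14.60, 22.48). ∠NUM = 90.4° gives UM at 146.6° from the x-axis; with |UM| = 18.8, M = (-1.099, 32.83). ∠UMH = 59.9° gives MH at -93.30° from the x-axis; with |MH| = 25.3, H = (-2.555, 7.567). ∠MHD = 86.5° gives HD at 0.2000° from the x-axis; with |HD| = 20.4, D = (17.84, 7.639). ∠HDV = 50.4° gives DV at 129.8° from the x-axis; with |DV| = 28.1, V = (-0.1424, 29.23). DV ⟂ VJ, so VJ runs at -140.2°; with |VJ| = 23.1, J = (-17.89, 14.44). ∠VJB = 40.9° gives JB at -1.100° from the x-axis; with |JB| = 25.8, B = (7.906, 13.95). Then |NB| = |B − N| = 16.03.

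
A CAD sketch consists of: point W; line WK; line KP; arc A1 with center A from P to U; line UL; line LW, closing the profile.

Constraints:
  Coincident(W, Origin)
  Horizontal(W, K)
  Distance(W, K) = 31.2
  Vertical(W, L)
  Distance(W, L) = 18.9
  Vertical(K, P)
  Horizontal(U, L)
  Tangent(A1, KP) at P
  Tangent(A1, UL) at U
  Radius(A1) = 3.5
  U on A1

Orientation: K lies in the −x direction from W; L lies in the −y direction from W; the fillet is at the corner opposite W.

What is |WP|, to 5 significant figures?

34.794

W is at the origin; WK is horizontal with |WK| = 31.2 and K on the −x side, so K = (-31.200, 0.0000). WL is vertical with |WL| = 18.9 and L on the −y side, so L = (0.0000, -18.900). The virtual corner opposite W is at (-31.200, -18.900). A1 meets KP tangentially, so AP is at right angles to KP and since A1 is tangent to UL there, AU ⟂ UL, with radius 3.5, so the center A sits 3.5 in from both sides at A = (-27.700, -15.400). That places the tangent points at P = (-31.200, -15.400) on KP and U = (-27.700, -18.900) on UL. Then |WP| = |P − W| = 34.794.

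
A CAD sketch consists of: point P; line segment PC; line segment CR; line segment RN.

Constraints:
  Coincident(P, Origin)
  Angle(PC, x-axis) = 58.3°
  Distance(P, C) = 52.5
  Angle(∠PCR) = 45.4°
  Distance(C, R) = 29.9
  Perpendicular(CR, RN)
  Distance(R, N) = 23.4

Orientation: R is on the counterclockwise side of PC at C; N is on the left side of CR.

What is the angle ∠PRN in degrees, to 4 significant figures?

10.55°

∠PCR = 45.4°, so CR runs at 58.3° + (180° − 45.4°) = 192.9° from the x-axis; with |CR| = 29.9, R = C + 29.9·(cos 192.9°, sin 192.9°) = (-1.558, 37.99). The perpendicularity gives RN at right angles to CR; with |RN| = 23.4 on the left of CR, N = R + 23.4·(0.2233, -0.9748) = (3.666, 15.18). Then cos ∠PRN = RP·RN / (|RP||RN|), giving 10.55°.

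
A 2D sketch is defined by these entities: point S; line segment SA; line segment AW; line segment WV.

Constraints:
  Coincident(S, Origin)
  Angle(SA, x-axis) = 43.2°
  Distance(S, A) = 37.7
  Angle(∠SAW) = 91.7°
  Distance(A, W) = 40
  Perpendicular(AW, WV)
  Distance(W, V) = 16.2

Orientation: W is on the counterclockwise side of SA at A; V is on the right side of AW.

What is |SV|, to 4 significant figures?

67.78

S is at the origin; SA runs at 43.2° with length 37.7, so A = 37.7·(cos 43.2°, sin 43.2°) = (27.48, 25.81). ∠SAW = 91.7°, so AW runs at 43.2° + (180° − 91.7°) = 131.5° from the x-axis; with |AW| = 40.0, W = A + 40.0·(cos 131.5°, sin 131.5°) = (0.9773, 55.77). AW is perpendicular to WV; with |WV| = 16.2 on the right of AW, V = W + 16.2·(0.7490, 0.6626) = (13.11, 66.50). Then |SV| = |V − S| = 67.78.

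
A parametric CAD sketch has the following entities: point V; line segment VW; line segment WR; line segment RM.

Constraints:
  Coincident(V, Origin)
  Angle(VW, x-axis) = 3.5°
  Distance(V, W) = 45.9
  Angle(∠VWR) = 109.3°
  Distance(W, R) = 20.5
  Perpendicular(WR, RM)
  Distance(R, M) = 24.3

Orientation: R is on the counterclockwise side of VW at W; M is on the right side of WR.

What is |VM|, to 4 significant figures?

76.45

V is at the origin; VW runs at 3.5° with length 45.9, so W = 45.9·(cos 3.5°, sin 3.5°) = (45.81, 2.802). ∠VWR = 109.3°, so WR runs at 3.5° + (180° − 109.3°) = 74.20° from the x-axis; with |WR| = 20.5, R = W + 20.5·(cos 74.20°, sin 74.20°) = (51.40, 22.53). The perpendicularity gives RM at right angles to WR; with |RM| = 24.3 on the right of WR, M = R + 24.3·(0.9622, -0.2723) = (74.78, 15.91). Then |VM| = |M − V| = 76.45.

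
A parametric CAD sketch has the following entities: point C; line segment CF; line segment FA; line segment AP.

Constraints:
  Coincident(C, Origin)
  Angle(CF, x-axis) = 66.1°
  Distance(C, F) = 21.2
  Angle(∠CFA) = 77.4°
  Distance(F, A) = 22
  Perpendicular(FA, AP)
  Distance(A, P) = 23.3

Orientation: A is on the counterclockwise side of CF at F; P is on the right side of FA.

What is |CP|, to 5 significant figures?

47.297

C is at the origin; CF runs at 66.1° with length 21.2, so F = 21.2·(cos 66.1°, sin 66.1°) = (8.5890, 19.382). ∠CFA = 77.4°, so FA runs at 66.1° + (180° − 77.4°) = 168.70° from the x-axis; with |FA| = 22.0, A = F + 22.0·(cos 168.70°, sin 168.70°) = (-12.985, 23.693). The perpendicularity gives AP at right angles to FA; with |AP| = 23.3 on the right of FA, P = A + 23.3·(0.19595, 0.98061) = (-8.4190, 46.541). Then |CP| = |P − C| = 47.297.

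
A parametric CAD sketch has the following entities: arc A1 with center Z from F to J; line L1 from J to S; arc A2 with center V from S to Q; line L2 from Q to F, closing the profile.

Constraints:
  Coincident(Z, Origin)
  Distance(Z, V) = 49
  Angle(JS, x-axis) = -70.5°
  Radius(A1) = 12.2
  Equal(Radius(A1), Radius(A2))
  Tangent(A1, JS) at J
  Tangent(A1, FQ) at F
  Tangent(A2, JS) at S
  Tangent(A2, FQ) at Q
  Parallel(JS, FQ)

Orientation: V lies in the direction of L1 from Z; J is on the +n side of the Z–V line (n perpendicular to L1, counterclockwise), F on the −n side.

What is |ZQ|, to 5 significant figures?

50.496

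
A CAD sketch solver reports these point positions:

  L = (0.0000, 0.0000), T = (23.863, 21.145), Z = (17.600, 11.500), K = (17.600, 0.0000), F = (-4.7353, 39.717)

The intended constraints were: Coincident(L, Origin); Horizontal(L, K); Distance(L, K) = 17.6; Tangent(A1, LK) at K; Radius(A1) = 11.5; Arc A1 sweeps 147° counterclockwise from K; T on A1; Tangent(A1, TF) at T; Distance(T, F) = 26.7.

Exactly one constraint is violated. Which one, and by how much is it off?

Distance(T, F) = 26.7 — off by 7.40.

L = (0.00, 0.00) ✓; L.y = 0.00, K.y = 0.00 ✓; |LK| = 17.60 ✓; ∠(ZK, KL) = 90.00° ✓; |ZK| = 11.50 ✓; bearing(Z→T) − bearing(Z→K) = 147.0° ✓; |ZT| = 11.50 ✓; ∠(ZT, TF) = 90.00° ✓; |TF| = 34.10 ✗.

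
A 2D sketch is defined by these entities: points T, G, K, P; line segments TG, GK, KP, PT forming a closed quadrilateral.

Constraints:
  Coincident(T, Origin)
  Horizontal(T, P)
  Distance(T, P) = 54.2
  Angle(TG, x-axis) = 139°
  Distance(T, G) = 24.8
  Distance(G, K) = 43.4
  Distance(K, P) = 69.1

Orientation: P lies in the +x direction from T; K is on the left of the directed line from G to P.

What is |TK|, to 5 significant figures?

51.434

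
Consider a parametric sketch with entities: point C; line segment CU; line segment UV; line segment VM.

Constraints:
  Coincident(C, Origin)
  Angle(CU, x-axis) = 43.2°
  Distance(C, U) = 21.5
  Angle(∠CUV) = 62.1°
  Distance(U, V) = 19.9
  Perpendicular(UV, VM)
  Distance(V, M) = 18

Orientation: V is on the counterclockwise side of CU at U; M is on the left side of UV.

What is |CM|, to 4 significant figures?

9.890

∠CUV = 62.1°, so UV runs at 43.2° + (180° − 62.1°) = 161.1° from the x-axis; with |UV| = 19.9, V = U + 19.9·(cos 161.1°, sin 161.1°) = (-3.154, 21.16). UV is perpendicular to VM; with |VM| = 18.0 on the left of UV, M = V + 18.0·(-0.3239, -0.9461) = (-8.985, 4.134). Then |CM| = |M − C| = 9.890.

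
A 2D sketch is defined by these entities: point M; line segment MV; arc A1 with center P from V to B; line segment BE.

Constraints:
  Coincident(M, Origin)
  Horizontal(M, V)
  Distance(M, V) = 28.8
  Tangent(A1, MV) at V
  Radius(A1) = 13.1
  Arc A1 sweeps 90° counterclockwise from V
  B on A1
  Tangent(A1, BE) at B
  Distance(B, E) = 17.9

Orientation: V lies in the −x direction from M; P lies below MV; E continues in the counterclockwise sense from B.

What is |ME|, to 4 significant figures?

52.12

M is at the origin; MV is horizontal with |MV| = 28.8 and V on the −x side, so V = (-28.80, 0.000). The tangent condition forces PV to be normal to MV, so P = V + (0, -13.1) = (-28.80, -13.10). On A1, V sits at bearing 90° from P; a 90° counterclockwise sweep puts B at bearing 180°, so B = P + 13.1·(cos 180°, sin 180°) = (-41.90, -13.10). Since A1 is tangent to BE there, PB ⟂ BE, so BE runs along (−sin 180°, cos 180°); with |BE| = 17.9, E = (-41.90, -31.00). Then |ME| = |E − M| = 52.12.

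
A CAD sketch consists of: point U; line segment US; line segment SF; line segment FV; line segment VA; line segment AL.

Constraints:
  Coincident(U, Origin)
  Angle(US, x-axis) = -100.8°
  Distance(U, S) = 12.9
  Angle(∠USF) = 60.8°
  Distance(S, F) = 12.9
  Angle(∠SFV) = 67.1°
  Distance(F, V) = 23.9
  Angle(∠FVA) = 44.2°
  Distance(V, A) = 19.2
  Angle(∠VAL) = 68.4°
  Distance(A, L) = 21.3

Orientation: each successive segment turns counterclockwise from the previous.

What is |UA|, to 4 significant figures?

12.01

U is at the origin; US runs at -100.8° with length 12.9, so S = (-2.417, -12.67). ∠USF = 60.8° gives SF at 18.40° from the x-axis; with |SF| = 12.9, F = (9.823, -8.600). ∠SFV = 67.1° gives FV at 131.3° from the x-axis; with |FV| = 23.9, V = (-5.951, 9.356). ∠FVA = 44.2° gives VA at -92.90° from the x-axis; with |VA| = 19.2, A = (-6.922, -9.820). Then |UA| = |A − U| = 12.01.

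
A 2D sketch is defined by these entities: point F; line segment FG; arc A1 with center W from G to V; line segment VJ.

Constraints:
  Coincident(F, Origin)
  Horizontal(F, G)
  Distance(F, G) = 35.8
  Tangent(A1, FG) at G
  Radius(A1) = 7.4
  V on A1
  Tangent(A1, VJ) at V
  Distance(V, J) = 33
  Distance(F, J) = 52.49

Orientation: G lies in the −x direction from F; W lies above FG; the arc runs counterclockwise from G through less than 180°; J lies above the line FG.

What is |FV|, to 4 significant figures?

29.66

Checks: |WV| = 7.400 ✓; ∠(WV, VJ) = 90.00° ✓; |VJ| = 33.00 ✓; |FJ| = 52.49 ✓.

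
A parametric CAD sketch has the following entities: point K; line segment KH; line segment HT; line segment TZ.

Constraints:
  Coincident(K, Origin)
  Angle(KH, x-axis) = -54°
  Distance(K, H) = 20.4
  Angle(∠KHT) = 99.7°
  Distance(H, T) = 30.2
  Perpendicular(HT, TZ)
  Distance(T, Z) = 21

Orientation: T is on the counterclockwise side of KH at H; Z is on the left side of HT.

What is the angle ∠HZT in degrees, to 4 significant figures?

55.19°

K is at the origin; KH runs at -54.0° with length 20.4, so H = 20.4·(cos -54.0°, sin -54.0°) = (11.99, -16.50). ∠KHT = 99.7°, so HT runs at -54.0° + (180° − 99.7°) = 26.30° from the x-axis; with |HT| = 30.2, T = H + 30.2·(cos 26.30°, sin 26.30°) = (39.06, -3.123). HT is perpendicular to TZ; with |TZ| = 21.0 on the left of HT, Z = T + 21.0·(-0.4431, 0.8965) = (29.76, 15.70). Then cos ∠HZT = ZH·ZT / (|ZH||ZT|), giving 55.19°.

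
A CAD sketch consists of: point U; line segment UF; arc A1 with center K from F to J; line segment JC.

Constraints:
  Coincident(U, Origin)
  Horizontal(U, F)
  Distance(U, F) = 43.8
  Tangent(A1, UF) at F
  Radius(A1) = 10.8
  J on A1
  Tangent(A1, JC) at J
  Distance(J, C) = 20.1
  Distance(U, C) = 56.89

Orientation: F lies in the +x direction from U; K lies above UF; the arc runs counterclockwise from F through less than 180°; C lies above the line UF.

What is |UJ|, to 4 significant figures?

55.81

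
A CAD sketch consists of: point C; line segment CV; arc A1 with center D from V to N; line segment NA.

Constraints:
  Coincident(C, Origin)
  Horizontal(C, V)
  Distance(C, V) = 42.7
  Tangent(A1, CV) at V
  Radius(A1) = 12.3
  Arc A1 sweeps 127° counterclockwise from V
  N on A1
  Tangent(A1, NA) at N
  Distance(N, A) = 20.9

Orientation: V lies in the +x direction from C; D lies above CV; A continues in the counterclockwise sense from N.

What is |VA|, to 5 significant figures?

36.498

C is at the origin; CV is horizontal with |CV| = 42.7 and V on the +x side, so V = (42.700, 0.0000). A1 meets CV tangentially, so DV is at right angles to CV, so D = V + (0, 12.3) = (42.700, 12.300). On A1, V sits at bearing -90° from D; a 127° counterclockwise sweep puts N at bearing 37°, so N = D + 12.3·(cos 37°, sin 37°) = (52.523, 19.702). Since A1 is tangent to NA there, DN ⟂ NA, so NA runs along (−sin 37°, cos 37°); with |NA| = 20.9, A = (39.945, 36.394). Then |VA| = |A − V| = 36.498.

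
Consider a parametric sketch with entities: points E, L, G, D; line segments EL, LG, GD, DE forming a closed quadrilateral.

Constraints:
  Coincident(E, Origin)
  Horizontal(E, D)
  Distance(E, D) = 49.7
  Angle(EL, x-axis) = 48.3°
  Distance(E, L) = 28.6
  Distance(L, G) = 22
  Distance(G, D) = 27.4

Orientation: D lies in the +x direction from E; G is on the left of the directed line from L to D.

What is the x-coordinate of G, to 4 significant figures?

40.56

E is at the origin; ED is horizontal with |ED| = 49.7 and D in +x, so D = (49.7, 0). EL runs at 48.3° with |EL| = 28.6, so L = (19.03, 21.35). G is determined by |LG| = 22.0 and |GD| = 27.4 together: it lies at the intersection of circle(L, 22.0) and circle(D, 27.4). With |LD| = 37.38, the foot of the radical line on LD is 15.12 from L and the perpendicular offset is √(22.0² − 15.12²) = 15.98. Taking the left-of-LD solution: G = (40.56, 25.83).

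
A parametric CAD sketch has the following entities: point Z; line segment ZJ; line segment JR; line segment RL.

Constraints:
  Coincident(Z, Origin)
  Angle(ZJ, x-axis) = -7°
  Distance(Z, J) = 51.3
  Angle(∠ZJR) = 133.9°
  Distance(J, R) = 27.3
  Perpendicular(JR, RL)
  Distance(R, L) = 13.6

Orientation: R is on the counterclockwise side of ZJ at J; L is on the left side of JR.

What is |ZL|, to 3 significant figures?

67.1

Z is at the origin; ZJ runs at -7.0° with length 51.3, so J = 51.3·(cos -7.0°, sin -7.0°) = (50.9, -6.25). ∠ZJR = 133.9°, so JR runs at -7.0° + (180° − 133.9°) = 39.1° from the x-axis; with |JR| = 27.3, R = J + 27.3·(cos 39.1°, sin 39.1°) = (72.1, 11.0). The perpendicularity gives RL at right angles to JR; with |RL| = 13.6 on the left of JR, L = R + 13.6·(-0.631, 0.776) = (63.5, 21.5). Then |ZL| = |L − Z| = 67.1.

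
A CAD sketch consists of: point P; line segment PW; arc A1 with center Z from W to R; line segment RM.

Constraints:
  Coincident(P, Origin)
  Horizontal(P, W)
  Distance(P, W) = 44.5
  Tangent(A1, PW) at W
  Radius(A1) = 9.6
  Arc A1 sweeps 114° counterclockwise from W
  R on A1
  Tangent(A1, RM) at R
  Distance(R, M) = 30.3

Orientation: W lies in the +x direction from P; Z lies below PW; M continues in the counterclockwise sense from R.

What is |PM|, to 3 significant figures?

63.3

P is at the origin; P and W share the same y with |PW| = 44.5 and W on the +x side, so W = (44.5, 0.00). The tangent condition forces ZW to be normal to PW, so Z = W + (0, -9.6) = (44.5, -9.60). On A1, W sits at bearing 90° from Z; a 114° counterclockwise sweep puts R at bearing 204°, so R = Z + 9.6·(cos 204°, sin 204°) = (35.7, -13.5). Since A1 is tangent to RM there, ZR ⟂ RM, so RM runs along (−sin 204°, cos 204°); with |RM| = 30.3, M = (48.1, -41.2). Then |PM| = |M − P| = 63.3.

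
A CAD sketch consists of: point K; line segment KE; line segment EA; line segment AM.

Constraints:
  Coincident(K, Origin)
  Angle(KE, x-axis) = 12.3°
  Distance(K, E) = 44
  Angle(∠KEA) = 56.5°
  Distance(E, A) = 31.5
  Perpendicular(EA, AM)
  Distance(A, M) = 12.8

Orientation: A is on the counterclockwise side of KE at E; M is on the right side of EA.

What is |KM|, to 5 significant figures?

50.014

K is at the origin; KE runs at 12.3° with length 44.0, so E = 44.0·(cos 12.3°, sin 12.3°) = (42.990, 9.3733). ∠KEA = 56.5°, so EA runs at 12.3° + (180° − 56.5°) = 135.80° from the x-axis; with |EA| = 31.5, A = E + 31.5·(cos 135.80°, sin 135.80°) = (20.407, 31.334). EA ⟂ AM; with |AM| = 12.8 on the right of EA, M = A + 12.8·(0.69717, 0.71691) = (29.331, 40.510). Then |KM| = |M − K| = 50.014.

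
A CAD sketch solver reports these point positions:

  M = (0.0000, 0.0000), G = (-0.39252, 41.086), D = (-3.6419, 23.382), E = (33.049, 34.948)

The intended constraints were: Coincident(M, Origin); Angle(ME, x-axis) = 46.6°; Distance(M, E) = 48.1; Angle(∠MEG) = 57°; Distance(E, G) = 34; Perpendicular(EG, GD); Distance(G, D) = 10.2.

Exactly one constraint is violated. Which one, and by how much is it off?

Distance(G, D) = 10.2 — off by 7.80.

M = (0.00, 0.00) ✓; ME at 46.60° ✓; |ME| = 48.10 ✓; ∠MEG = 57.00° ✓; |EG| = 34.00 ✓; ∠(EG, GD) = 90.00° ✓; |GD| = 18.00 ✗.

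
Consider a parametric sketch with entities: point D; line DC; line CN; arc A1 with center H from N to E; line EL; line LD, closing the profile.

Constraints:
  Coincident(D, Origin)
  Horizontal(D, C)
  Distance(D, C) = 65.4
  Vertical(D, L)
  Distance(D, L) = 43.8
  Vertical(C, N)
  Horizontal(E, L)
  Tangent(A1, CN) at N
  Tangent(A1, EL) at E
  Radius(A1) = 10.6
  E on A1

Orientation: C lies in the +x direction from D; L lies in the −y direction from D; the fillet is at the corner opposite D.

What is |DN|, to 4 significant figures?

73.34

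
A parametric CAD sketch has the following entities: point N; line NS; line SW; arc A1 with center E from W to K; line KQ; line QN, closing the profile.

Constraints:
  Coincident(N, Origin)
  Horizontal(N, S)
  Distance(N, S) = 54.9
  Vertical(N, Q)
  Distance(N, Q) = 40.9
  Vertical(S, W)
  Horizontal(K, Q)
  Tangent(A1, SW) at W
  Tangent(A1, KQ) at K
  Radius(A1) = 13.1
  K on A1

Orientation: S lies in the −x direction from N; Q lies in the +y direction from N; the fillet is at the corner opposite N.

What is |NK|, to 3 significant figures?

58.5

N is at the origin; N and S share the same y with |NS| = 54.9 and S on the −x side, so S = (-54.9, 0.00). NQ is vertical with |NQ| = 40.9 and Q on the +y side, so Q = (0.00, 40.9). The virtual corner opposite N is at (-54.9, 40.9). The tangent condition forces EW to be normal to SW and since A1 is tangent to KQ there, EK ⟂ KQ, with radius 13.1, so the center E sits 13.1 in from both sides at E = (-41.8, 27.8). That places the tangent points at W = (-54.9, 27.8) on SW and K = (-41.8, 40.9) on KQ. Then |NK| = |K − N| = 58.5.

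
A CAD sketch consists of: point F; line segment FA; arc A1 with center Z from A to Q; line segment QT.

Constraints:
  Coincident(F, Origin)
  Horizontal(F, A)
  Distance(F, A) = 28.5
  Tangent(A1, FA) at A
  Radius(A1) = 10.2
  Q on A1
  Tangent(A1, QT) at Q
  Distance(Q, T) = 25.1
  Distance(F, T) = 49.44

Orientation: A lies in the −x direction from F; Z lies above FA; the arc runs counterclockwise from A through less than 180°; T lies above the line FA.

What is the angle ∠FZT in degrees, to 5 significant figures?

118.95°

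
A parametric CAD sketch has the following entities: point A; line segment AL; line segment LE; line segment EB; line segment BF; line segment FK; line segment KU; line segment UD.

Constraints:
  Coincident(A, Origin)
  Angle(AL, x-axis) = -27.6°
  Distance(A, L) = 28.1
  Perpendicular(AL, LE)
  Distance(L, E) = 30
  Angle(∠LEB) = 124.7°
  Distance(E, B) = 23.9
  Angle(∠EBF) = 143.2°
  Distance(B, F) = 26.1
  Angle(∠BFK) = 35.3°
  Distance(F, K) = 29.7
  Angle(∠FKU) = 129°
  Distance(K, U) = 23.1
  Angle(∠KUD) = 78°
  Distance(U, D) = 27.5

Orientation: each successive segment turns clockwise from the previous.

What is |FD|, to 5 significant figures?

36.275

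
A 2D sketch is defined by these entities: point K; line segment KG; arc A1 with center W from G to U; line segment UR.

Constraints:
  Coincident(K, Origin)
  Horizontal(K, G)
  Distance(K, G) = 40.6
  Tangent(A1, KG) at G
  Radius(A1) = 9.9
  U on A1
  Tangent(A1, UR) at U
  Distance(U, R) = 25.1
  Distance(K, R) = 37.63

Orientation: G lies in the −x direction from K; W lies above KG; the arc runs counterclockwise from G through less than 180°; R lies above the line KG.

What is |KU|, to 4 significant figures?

31.97

Checks: |WG| = 9.900 ✓; |WU| = 9.900 ✓; ∠(WU, UR) = 90.00° ✓; |UR| = 25.10 ✓; |KR| = 37.63 ✓.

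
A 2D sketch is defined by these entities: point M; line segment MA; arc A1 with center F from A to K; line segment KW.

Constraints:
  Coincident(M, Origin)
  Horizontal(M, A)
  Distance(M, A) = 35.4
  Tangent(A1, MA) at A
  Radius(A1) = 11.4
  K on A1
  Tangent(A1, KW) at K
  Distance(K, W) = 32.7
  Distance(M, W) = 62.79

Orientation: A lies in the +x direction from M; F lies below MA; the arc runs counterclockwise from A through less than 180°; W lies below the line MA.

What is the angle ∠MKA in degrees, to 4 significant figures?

84.07°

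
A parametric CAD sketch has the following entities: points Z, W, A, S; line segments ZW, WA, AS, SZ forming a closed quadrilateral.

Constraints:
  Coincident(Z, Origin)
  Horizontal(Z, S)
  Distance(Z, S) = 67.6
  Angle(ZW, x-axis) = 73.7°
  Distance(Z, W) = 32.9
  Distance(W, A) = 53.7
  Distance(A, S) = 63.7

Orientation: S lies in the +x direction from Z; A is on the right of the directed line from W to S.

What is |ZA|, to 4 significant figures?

23.46

Checks: ZW at 73.70° ✓; |WA| = 53.70 ✓; |AS| = 63.70 ✓.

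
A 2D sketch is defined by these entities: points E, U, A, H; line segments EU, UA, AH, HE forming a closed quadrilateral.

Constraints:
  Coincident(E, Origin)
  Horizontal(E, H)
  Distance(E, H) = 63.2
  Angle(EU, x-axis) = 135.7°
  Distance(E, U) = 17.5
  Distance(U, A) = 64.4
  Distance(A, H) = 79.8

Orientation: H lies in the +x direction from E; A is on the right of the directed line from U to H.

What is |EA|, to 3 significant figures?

50.7

Checks: EU at 135.7° ✓; |UA| = 64.40 ✓; |AH| = 79.80 ✓.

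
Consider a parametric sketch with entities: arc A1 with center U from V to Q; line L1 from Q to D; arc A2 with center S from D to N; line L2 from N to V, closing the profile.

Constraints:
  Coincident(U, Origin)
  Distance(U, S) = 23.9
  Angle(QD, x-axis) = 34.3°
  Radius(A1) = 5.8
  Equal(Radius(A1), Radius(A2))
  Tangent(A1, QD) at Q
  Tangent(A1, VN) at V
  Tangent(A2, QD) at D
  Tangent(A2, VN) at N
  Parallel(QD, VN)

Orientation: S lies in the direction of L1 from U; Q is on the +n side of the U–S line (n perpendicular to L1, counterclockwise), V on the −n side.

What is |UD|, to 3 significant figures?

24.6

The slot axis is L1's direction at 34.3°, so u = (cos 34.3°, sin 34.3°) = (0.826, 0.564) and n = (−sin 34.3°, cos 34.3°) = (-0.564, 0.826). U is at the origin and S lies 23.9 along u from U, so S = 23.9·u = (19.7, 13.5). Tangency of A1 to both parallel lines with radius 5.8 puts Q and V at U ± 5.8·n: Q = (-3.27, 4.79), V = (3.27, -4.79). Equal radii place D and N the same way about S: D = S + 5.8·n = (16.5, 18.3), N = S − 5.8·n = (23.0, 8.68). Then |UD| = |D − U| = 24.6.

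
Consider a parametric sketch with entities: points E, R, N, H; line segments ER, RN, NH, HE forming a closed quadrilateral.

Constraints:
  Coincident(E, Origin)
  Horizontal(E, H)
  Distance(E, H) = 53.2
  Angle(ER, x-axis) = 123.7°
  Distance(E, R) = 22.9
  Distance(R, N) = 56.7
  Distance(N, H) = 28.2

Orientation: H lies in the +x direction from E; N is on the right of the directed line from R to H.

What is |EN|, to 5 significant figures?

35.351

E is at the origin; EH is horizontal with |EH| = 53.2 and H in +x, so H = (53.2, 0). ER runs at 123.7° with |ER| = 22.9, so R = (-12.706, 19.052). N is determined by |RN| = 56.7 and |NH| = 28.2 together: it lies at the intersection of circle(R, 56.7) and circle(H, 28.2). With |RH| = 68.604, the foot of the radical line on RH is 51.937 from R and the perpendicular offset is √(56.7² − 51.937²) = 22.747. Taking the right-of-RH solution: N = (30.871, -17.224).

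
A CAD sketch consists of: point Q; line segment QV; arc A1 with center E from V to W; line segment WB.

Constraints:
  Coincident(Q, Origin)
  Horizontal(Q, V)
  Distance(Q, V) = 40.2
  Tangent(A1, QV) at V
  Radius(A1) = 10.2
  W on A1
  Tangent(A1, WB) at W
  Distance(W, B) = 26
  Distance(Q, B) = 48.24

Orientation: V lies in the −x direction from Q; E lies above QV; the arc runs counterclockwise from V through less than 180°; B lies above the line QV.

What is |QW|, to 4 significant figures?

31.87

Q is at the origin; Q and V share the same y with |QV| = 40.2 and V on the −x side, so V = (-40.20, 0.000). The tangent condition forces EV to be normal to QV, so E = V + (0, 10.2) = (-40.20, 10.20). Since EW ⟂ WB (tangency), |EB| = √(10.2² + 26.0²) = 27.93 regardless of where W sits on A1. So B lies on both circle(Q, 48.24) and circle(E, 27.93); the above-QV intersection is B = (-31.33, 36.68). W is the foot of the tangent from B: W = (-30.01, 10.72).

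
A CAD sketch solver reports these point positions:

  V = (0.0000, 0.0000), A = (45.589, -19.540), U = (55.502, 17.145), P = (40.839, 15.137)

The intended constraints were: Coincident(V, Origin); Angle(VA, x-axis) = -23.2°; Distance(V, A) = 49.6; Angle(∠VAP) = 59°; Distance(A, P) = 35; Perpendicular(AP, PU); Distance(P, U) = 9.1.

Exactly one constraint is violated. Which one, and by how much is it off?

Distance(P, U) = 9.1 — off by 5.70.

V = (0.00, 0.00) ✓; VA at -23.20° ✓; |VA| = 49.60 ✓; ∠VAP = 59.00° ✓; |AP| = 35.00 ✓; ∠(AP, PU) = 90.00° ✓; |PU| = 14.80 ✗.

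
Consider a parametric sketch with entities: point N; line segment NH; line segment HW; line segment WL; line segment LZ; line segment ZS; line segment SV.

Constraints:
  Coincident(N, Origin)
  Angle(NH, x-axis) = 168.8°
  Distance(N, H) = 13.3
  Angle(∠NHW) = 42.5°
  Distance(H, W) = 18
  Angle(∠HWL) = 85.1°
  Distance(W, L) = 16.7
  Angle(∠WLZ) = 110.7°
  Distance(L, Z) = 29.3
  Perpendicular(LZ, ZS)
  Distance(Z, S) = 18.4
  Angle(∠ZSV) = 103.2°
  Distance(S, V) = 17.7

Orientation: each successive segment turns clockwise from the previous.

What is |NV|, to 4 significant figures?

15.28

The perpendicularity gives ZS at right angles to LZ, so ZS runs at 137.1°; with |ZS| = 18.4, S = (-23.66, -11.96). ∠ZSV = 103.2° gives SV at 60.30° from the x-axis; with |SV| = 17.7, V = (-14.90, 3.413). Then |NV| = |V − N| = 15.28.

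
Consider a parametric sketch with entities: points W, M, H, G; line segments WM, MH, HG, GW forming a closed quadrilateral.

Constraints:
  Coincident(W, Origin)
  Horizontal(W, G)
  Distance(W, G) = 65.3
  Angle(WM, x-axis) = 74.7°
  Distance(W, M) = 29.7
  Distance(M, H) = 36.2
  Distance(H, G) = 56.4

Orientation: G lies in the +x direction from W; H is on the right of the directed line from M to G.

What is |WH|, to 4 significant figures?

12.04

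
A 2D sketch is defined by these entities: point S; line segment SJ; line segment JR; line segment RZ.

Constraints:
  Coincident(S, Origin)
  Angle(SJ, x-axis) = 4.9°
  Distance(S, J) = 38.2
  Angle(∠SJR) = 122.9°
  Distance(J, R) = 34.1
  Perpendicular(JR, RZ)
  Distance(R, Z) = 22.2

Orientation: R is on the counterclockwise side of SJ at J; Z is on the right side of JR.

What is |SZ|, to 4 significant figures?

77.16

S is at the origin; SJ runs at 4.9° with length 38.2, so J = 38.2·(cos 4.9°, sin 4.9°) = (38.06, 3.263). ∠SJR = 122.9°, so JR runs at 4.9° + (180° − 122.9°) = 62.00° from the x-axis; with |JR| = 34.1, R = J + 34.1·(cos 62.00°, sin 62.00°) = (54.07, 33.37). JR ⟂ RZ; with |RZ| = 22.2 on the right of JR, Z = R + 22.2·(0.8829, -0.4695) = (73.67, 22.95). Then |SZ| = |Z − S| = 77.16.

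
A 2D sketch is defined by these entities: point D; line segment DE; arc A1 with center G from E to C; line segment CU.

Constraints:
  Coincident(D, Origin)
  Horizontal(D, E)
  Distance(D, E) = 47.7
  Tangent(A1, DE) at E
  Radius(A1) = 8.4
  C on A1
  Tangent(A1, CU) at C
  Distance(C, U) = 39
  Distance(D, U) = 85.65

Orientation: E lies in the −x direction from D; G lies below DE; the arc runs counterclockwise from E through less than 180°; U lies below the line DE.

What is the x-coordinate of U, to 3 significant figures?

-79.0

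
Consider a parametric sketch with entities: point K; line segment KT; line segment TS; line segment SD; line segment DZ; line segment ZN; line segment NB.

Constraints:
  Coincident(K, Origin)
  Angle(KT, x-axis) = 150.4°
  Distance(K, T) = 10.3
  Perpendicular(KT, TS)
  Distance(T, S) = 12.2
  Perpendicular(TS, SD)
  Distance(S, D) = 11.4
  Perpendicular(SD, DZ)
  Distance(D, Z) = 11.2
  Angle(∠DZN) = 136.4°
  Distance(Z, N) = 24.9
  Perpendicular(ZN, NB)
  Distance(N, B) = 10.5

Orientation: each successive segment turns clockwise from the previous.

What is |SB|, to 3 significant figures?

25.7

K is at the origin; KT runs at 150.4° with length 10.3, so T = (-8.96, 5.09). The perpendicularity gives TS at right angles to KT, so TS runs at 60.4°; with |TS| = 12.2, S = (-2.93, 15.7). TS is perpendicular to SD, so SD runs at -29.6°; with |SD| = 11.4, D = (6.98, 10.1). The perpendicularity gives DZ at right angles to SD, so DZ runs at -120°; with |DZ| = 11.2, Z = (1.45, 0.326). ∠DZN = 136.4° gives ZN at -163° from the x-axis; with |ZN| = 24.9, N = (-22.4, -6.87). ZN is perpendicular to NB, so NB runs at 107°; with |NB| = 10.5, B = (-25.4, 3.18). Then |SB| = |B − S| = 25.7.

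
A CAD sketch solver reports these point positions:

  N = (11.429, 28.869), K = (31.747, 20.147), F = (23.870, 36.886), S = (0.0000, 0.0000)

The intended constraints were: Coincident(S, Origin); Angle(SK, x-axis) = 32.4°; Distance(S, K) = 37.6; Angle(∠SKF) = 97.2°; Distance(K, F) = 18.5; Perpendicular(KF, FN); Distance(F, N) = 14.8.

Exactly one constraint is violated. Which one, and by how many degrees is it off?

Perpendicular(KF, FN) — off by 7.60°.

S = (0.00, 0.00) ✓; SK at 32.40° ✓; |SK| = 37.60 ✓; ∠SKF = 97.20° ✓; |KF| = 18.50 ✓; ∠(KF, FN) = 97.60° ✗; |FN| = 14.80 ✓.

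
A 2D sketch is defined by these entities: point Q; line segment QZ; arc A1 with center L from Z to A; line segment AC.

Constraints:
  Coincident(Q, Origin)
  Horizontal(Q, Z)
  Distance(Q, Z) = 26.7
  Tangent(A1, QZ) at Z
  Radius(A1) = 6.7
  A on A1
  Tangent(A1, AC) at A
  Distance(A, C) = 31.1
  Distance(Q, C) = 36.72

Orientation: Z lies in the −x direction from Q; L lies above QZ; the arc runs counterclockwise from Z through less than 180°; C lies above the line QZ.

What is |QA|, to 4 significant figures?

20.83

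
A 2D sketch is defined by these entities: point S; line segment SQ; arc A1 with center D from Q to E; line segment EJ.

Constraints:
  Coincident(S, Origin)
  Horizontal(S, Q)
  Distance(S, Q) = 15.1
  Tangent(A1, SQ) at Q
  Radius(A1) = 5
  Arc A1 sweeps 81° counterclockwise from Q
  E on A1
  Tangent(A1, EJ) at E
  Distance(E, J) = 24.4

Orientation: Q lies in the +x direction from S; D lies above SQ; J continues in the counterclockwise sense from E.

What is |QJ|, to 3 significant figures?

29.6

On A1, Q sits at bearing -90° from D; an 81° counterclockwise sweep puts E at bearing -9°, so E = D + 5.0·(cos -9°, sin -9°) = (20.0, 4.22). The tangent condition forces DE to be normal to EJ, so EJ runs along (−sin -9°, cos -9°); with |EJ| = 24.4, J = (23.9, 28.3). Then |QJ| = |J − Q| = 29.6.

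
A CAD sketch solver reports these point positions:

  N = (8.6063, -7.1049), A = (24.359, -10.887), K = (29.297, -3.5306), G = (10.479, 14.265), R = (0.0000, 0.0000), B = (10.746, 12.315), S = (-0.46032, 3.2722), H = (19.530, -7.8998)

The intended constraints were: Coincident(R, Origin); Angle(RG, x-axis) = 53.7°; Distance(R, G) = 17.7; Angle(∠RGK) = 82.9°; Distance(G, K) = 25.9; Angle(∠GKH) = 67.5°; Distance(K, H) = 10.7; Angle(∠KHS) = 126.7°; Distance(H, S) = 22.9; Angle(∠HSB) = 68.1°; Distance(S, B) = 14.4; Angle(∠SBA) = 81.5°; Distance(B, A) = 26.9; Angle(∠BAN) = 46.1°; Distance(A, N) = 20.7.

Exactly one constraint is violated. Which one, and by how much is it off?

Distance(A, N) = 20.7 — off by 4.50.

R = (0.00, 0.00) ✓; RG at 53.70° ✓; |RG| = 17.70 ✓; ∠RGK = 82.90° ✓; |GK| = 25.90 ✓; ∠GKH = 67.50° ✓; |KH| = 10.70 ✓; ∠KHS = 126.7° ✓; |HS| = 22.90 ✓; ∠HSB = 68.10° ✓; |SB| = 14.40 ✓; ∠SBA = 81.50° ✓; |BA| = 26.90 ✓; ∠BAN = 46.10° ✓; |AN| = 16.20 ✗.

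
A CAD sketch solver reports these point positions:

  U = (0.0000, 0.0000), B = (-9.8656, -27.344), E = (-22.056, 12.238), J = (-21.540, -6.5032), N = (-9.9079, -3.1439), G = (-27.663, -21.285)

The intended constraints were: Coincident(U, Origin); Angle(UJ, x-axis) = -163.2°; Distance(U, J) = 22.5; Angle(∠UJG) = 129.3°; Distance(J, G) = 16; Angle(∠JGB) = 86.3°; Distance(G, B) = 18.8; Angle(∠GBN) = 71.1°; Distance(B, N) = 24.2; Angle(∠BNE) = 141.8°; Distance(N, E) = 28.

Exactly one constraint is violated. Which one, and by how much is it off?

Distance(N, E) = 28 — off by 8.40.

U = (0.00, 0.00) ✓; UJ at -163.2° ✓; |UJ| = 22.50 ✓; ∠UJG = 129.3° ✓; |JG| = 16.00 ✓; ∠JGB = 86.30° ✓; |GB| = 18.80 ✓; ∠GBN = 71.10° ✓; |BN| = 24.20 ✓; ∠BNE = 141.8° ✓; |NE| = 19.60 ✗.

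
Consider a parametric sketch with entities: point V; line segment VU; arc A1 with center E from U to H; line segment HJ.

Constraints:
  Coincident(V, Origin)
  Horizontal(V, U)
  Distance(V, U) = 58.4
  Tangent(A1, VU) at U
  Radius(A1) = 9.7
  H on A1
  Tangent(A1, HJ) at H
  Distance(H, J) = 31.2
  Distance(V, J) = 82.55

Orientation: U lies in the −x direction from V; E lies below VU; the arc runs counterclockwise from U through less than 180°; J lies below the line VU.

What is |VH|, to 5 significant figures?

68.484

V is at the origin; VU is horizontal with |VU| = 58.4 and U on the −x side, so U = (-58.400, 0.0000). The tangent condition forces EU to be normal to VU, so E = U + (0, -9.7) = (-58.400, -9.7000). Since EH ⟂ HJ (tangency), |EJ| = √(9.7² + 31.2²) = 32.673 regardless of where H sits on A1. So J lies on both circle(V, 82.55) and circle(E, 32.673); the below-VU intersection is J = (-72.720, -39.068). H is the foot of the tangent from J: H = (-67.988, -8.2287).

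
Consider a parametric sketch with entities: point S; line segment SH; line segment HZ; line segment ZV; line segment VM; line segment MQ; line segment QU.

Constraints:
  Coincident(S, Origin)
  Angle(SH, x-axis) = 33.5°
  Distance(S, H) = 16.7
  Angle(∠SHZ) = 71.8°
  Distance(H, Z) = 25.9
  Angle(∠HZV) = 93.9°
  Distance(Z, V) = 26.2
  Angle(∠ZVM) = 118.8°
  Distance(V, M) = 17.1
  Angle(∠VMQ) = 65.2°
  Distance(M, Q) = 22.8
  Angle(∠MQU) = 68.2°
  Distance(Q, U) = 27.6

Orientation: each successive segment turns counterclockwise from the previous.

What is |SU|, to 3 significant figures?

31.9

S is at the origin; SH runs at 33.5° with length 16.7, so H = (13.9, 9.22). ∠SHZ = 71.8° gives HZ at 142° from the x-axis; with |HZ| = 25.9, Z = (-6.40, 25.3). ∠HZV = 93.9° gives ZV at -132° from the x-axis; with |ZV| = 26.2, V = (-24.0, 5.86). ∠ZVM = 118.8° gives VM at -71.0° from the x-axis; with |VM| = 17.1, M = (-18.4, -10.3). ∠VMQ = 65.2° gives MQ at 43.8° from the x-axis; with |MQ| = 22.8, Q = (-1.98, 5.47). ∠MQU = 68.2° gives QU at 156° from the x-axis; with |QU| = 27.6, U = (-27.1, 16.9). Then |SU| = |U − S| = 31.9.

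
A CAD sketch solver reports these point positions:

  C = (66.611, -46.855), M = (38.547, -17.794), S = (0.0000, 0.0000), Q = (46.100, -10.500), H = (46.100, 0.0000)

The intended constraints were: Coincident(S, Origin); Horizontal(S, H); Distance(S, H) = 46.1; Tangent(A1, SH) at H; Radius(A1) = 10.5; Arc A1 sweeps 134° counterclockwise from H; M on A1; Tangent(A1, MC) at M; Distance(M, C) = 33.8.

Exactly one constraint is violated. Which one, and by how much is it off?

Distance(M, C) = 33.8 — off by 6.60.

S = (0.00, 0.00) ✓; S.y = 0.00, H.y = 0.00 ✓; |SH| = 46.10 ✓; ∠(QH, HS) = 90.00° ✓; |QH| = 10.50 ✓; bearing(Q→M) − bearing(Q→H) = 134.0° ✓; |QM| = 10.50 ✓; ∠(QM, MC) = 90.00° ✓; |MC| = 40.40 ✗.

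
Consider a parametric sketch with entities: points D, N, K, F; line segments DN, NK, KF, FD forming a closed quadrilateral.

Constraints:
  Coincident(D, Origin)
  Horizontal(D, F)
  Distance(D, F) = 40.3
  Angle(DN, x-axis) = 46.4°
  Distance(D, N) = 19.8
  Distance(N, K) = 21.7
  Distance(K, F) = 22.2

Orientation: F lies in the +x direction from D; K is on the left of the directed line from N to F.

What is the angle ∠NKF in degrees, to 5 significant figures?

87.135°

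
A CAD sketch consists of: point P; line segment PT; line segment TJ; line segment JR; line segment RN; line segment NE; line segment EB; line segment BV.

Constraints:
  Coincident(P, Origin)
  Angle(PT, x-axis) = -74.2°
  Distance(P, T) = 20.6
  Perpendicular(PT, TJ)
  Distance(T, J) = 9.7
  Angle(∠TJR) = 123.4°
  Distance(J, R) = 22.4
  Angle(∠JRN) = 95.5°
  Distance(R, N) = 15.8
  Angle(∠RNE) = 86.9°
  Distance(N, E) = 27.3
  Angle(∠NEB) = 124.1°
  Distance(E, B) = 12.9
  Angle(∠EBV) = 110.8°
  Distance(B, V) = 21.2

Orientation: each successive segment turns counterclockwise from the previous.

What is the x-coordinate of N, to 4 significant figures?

7.182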